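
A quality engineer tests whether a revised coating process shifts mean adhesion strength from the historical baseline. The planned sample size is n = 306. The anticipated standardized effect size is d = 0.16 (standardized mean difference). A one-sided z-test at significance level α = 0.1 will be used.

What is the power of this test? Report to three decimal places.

Power ≈ 0.935

Noncentrality parameter: δ = d·√n = 0.16 × √306 = 2.7989
One-sided α = 0.1 → critical value z_{0.1} = 1.282.
Power = Φ(δ − 1.282) = Φ(1.517) = 0.9354.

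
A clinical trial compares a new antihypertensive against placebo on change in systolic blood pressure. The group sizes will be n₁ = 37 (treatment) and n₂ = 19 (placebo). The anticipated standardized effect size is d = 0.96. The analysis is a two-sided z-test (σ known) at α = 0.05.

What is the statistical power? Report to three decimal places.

Noncentrality parameter: δ = d / √(1/n₁ + 1/n₂) = 0.96 / √(1/37 + 1/19) = 3.4014
Critical value for a two-sided test at α = 0.05: z_{α/2} = 1.960.
Power = Φ(δ − 1.960) + Φ(−δ − 1.960) = Φ(1.441) + Φ(-5.361) = 0.9253 + 0.0000 = 0.9253.

Power ≈ 0.925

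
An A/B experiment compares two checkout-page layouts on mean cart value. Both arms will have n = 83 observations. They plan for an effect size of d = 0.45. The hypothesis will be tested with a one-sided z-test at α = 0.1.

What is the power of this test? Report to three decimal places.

Noncentrality parameter: δ = d·√(n/2) = 0.45 × √(83/2) = 2.8989
One-sided α = 0.1 → critical value z_{0.1} = 1.282.
Power = P(Z > 1.282 − δ) = Φ(1.617) = 0.9471.

Power ≈ 0.947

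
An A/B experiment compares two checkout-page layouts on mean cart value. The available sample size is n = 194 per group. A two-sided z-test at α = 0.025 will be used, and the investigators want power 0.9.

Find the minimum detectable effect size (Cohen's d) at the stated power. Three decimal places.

Required noncentrality: δ = z_{0.0125} + z_{0.10} = 2.241 + 1.282 = 3.523.
(Lower-tail contribution to power is negligible for δ > 0.)
δ = d·√(n/2) ⇒ d = δ/√(n/2) = 3.523/√(194/2) = 0.3577.

d ≈ 0.358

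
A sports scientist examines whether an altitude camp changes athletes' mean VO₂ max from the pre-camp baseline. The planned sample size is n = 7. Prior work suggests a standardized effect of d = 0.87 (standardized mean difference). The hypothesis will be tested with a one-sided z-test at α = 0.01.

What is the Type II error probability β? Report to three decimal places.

Noncentrality parameter: δ = d·√n = 0.87 × √7 = 2.3018
Critical value for a one-sided test at α = 0.01: z_α = 2.326.
Power = Φ(δ − 2.326) = Φ(-0.025) = 0.4902.
Type II error: β = 1 − power = 1 − 0.4902 = 0.5098.

β ≈ 0.510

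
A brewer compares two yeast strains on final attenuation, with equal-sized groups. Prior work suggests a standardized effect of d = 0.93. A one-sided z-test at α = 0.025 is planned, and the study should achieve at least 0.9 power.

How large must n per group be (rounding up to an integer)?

For power 0.9 need Φ(δ − z_{0.025}) = 0.9, so δ = z_{0.025} + z_{0.10} = 1.960 + 1.282 = 3.242.
δ = d·√(n/2) ⇒ n = 2(δ/d)² = 2 × (3.242 / 0.93)² = 24.30.
Round up to the next whole unit.

n = 25 per group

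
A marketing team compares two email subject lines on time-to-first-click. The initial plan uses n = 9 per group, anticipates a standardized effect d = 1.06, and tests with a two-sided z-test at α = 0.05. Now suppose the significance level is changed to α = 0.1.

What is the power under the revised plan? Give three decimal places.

δ = d·√(n/2) = 1.06 × √(9/2) = 2.2486 (unchanged). New critical value: z_{0.05} = 1.645.
Revised power = Φ(δ − 1.645) + Φ(−δ − 1.645) = Φ(0.604) + Φ(-3.893) = 0.7270 + 0.0000 = 0.7270.

Power ≈ 0.727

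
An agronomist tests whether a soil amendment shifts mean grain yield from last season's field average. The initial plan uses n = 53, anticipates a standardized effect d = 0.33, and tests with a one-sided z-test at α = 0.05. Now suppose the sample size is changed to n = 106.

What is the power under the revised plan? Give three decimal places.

Power ≈ 0.960

With n = 106: δ = d·√n = 0.33 × √106 = 3.3976. Critical value z_{0.05} = 1.645.
Revised power = Φ(δ − 1.645) = Φ(1.753) = 0.9602.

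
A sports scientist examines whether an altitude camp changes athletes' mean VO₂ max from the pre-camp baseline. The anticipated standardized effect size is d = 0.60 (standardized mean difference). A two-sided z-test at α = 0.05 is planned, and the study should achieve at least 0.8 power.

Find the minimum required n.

n = 22

For power 0.8 need Φ(δ − z_{0.025}) = 0.8, so δ = z_{0.025} + z_{0.20} = 1.960 + 0.842 = 2.802.
(Ignoring the negligible lower-tail rejection probability gives the usual closed-form inversion.)
δ = d·√n ⇒ n = (δ/d)² = (2.802 / 0.60)² = 21.80.
Rounding up, n = 22.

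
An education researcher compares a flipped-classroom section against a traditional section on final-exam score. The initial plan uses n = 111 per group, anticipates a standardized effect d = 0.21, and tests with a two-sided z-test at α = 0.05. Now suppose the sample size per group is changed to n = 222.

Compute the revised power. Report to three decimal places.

Power ≈ 0.600

With n = 222 per group: δ = d·√(n/2) = 0.21 × √(222/2) = 2.2125. Critical value z_{0.025} = 1.960.
Revised power = Φ(δ − 1.960) + Φ(−δ − 1.960) = Φ(0.253) + Φ(-4.172) = 0.5997 + 0.0000 = 0.5997.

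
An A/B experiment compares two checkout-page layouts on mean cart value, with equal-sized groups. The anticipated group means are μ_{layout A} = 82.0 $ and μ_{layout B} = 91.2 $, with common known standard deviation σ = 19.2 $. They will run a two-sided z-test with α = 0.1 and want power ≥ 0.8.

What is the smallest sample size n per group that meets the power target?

Standardized effect: d = |μ_{layout A} − μ_{layout B}| / σ = |82.0 − 91.2| / 19.2 = 0.4792
For power 0.8 need Φ(δ − z_{0.05}) = 0.8, so δ = z_{0.05} + z_{0.20} = 1.645 + 0.842 = 2.486.
(Ignoring the negligible lower-tail rejection probability gives the usual closed-form inversion.)
δ = d·√(n/2) ⇒ n = 2(δ/d)² = 2 × (2.486 / 0.4792)² = 53.85.
Round up to the next whole unit.

n = 54 per group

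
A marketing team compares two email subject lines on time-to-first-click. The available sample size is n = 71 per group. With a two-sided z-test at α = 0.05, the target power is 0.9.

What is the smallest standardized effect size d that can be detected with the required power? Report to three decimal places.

Need Φ(δ − 1.960) = 0.9, so δ = 1.960 + 1.282 = 3.242.
(Lower-tail contribution to power is negligible for δ > 0.)
δ = d·√(n/2) ⇒ d = δ/√(n/2) = 3.242/√(71/2) = 0.5440.

d ≈ 0.544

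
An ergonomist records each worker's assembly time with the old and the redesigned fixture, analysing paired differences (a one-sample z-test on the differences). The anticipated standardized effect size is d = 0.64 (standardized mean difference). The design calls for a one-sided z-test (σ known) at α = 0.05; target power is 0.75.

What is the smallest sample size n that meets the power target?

Set Φ(δ − 1.645) = 0.75; then δ − 1.645 = Φ⁻¹(0.75) = 0.674, giving δ = 2.319.
δ = d·√n ⇒ n = (δ/d)² = (2.319 / 0.64)² = 13.13.
Rounding up, n = 14.

n = 14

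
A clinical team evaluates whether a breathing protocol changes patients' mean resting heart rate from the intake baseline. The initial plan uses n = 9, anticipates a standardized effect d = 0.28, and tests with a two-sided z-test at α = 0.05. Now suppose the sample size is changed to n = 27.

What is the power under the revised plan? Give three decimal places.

With n = 27: δ = d·√n = 0.28 × √27 = 1.4549. Critical value z_{0.025} = 1.960.
Revised power = Φ(δ − 1.960) + Φ(−δ − 1.960) = Φ(-0.505) + Φ(-3.415) = 0.3068 + 0.0003 = 0.3071.

Power ≈ 0.307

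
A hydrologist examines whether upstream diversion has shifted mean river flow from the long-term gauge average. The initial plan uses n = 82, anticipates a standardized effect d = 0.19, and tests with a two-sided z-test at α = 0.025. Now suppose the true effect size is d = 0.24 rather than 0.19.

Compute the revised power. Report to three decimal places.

With d = 0.24: δ = d·√n = 0.24 × √82 = 2.1733. Critical value z_{0.0125} = 2.241.
Revised power = Φ(δ − 2.241) + Φ(−δ − 2.241) = Φ(-0.068) + Φ(-4.415) = 0.4728 + 0.0000 = 0.4729.

Power ≈ 0.473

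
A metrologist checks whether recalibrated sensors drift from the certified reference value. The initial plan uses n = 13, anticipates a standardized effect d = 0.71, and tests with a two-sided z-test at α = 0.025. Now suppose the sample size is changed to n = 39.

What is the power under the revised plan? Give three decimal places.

With n = 39: δ = d·√n = 0.71 × √39 = 4.4339. Critical value z_{0.0125} = 2.241.
Revised power = Φ(δ − 2.241) + Φ(−δ − 2.241) = Φ(2.193) + Φ(-6.675) = 0.9858 + 0.0000 = 0.9858.

Power ≈ 0.986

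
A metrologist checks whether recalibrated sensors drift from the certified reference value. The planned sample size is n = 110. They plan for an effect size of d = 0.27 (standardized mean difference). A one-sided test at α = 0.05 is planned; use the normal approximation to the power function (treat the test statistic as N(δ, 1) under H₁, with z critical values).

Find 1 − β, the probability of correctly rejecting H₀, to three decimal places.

Power ≈ 0.882

Noncentrality parameter: λ = d·√n = 0.27 × √110 = 2.8318
Critical value for a one-sided test at α = 0.05: z_α = 1.645.
Power = P(Z > 1.645 − λ) = Φ(1.187) = 0.8824.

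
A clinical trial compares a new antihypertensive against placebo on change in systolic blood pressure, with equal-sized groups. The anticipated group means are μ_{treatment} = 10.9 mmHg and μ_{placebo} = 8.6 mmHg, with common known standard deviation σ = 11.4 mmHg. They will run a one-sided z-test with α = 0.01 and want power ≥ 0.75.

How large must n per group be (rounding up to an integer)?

n = 443 per group

Standardized effect: d = |μ_{treatment} − μ_{placebo}| / σ = |10.9 − 8.6| / 11.4 = 0.2018
Set Φ(δ − 2.326) = 0.75; then δ − 2.326 = Φ⁻¹(0.75) = 0.674, giving δ = 3.001.
δ = d·√(n/2) ⇒ n = 2(δ/d)² = 2 × (3.001 / 0.2018)² = 442.45.
Round up to the next whole unit.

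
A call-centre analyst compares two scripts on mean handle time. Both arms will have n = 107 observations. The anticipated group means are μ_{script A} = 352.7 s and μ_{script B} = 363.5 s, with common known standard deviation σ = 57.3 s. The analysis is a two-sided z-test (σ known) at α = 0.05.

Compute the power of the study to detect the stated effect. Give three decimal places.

Power ≈ 0.281

Standardized effect: d = |μ_{script A} − μ_{script B}| / σ = |352.7 − 363.5| / 57.3 = 0.1885
Noncentrality parameter: δ = d·√(n/2) = 0.1885 × √(107/2) = 1.3786
Two-sided α = 0.05 → critical value z_{0.025} = 1.960.
Power = Φ(δ − 1.960) + Φ(−δ − 1.960) = Φ(-0.581) + Φ(-3.339) = 0.2805 + 0.0004 = 0.2809.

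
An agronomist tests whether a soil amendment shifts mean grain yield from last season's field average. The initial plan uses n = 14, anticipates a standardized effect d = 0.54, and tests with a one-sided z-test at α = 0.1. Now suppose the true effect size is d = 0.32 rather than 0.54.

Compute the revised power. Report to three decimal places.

Power ≈ 0.466

With d = 0.32: δ = d·√n = 0.32 × √14 = 1.1973. Critical value z_{0.1} = 1.282.
Revised power = P(Z > 1.282 − δ) = Φ(-0.084) = 0.4664.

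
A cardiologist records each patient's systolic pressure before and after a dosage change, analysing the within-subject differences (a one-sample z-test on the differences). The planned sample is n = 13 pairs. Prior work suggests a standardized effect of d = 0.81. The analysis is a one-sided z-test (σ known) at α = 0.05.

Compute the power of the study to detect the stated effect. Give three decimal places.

Power ≈ 0.899

Noncentrality parameter: δ = d·√n = 0.81 × √13 = 2.9205
Critical value for a one-sided test at α = 0.05: z_α = 1.645.
Power = Φ(δ − 1.645) = Φ(1.276) = 0.8990.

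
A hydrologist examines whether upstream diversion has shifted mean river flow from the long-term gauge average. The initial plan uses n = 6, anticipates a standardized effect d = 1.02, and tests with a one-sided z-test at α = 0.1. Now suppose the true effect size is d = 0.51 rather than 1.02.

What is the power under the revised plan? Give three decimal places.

With d = 0.51: δ = d·√n = 0.51 × √6 = 1.2492. Critical value z_{0.1} = 1.282.
Revised power = Φ(δ − 1.282) = Φ(-0.032) = 0.4871.

Power ≈ 0.487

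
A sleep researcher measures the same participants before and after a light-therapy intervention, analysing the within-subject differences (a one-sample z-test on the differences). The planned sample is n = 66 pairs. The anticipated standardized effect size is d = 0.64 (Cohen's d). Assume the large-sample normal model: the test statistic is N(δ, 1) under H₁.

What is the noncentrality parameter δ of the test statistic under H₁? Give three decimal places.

δ = d·√n = 0.64 × √66 = 5.1994

δ ≈ 5.199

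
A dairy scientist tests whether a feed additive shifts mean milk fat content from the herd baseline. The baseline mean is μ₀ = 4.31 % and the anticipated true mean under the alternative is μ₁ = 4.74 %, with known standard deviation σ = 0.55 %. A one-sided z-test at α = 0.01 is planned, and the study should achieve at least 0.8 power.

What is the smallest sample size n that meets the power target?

n = 17

Standardized effect: d = |μ₁ − μ₀| / σ = |4.74 − 4.31| / 0.55 = 0.7818
For power 0.8 need Φ(δ − z_{0.01}) = 0.8, so δ = z_{0.01} + z_{0.20} = 2.326 + 0.842 = 3.168.
δ = d·√n ⇒ n = (δ/d)² = (3.168 / 0.7818)² = 16.42.
Round up to the next whole unit.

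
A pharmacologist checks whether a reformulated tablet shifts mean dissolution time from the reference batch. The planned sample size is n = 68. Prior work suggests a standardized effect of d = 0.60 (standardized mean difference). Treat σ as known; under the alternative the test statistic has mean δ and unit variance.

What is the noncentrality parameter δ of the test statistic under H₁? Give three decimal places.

δ = d·√n = 0.60 × √68 = 4.9477

δ ≈ 4.948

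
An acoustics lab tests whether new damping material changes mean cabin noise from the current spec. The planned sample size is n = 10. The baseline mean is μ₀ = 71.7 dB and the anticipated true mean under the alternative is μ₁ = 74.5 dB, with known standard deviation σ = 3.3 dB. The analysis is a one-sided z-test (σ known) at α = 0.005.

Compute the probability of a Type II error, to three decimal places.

Standardized effect: d = |μ₁ − μ₀| / σ = |74.5 − 71.7| / 3.3 = 0.8485
Noncentrality parameter: δ = d·√n = 0.8485 × √10 = 2.6831
Critical value for a one-sided test at α = 0.005: z_α = 2.576.
Power = Φ(δ − 2.576) = Φ(0.107) = 0.5427.
Type II error: β = 1 − power = 1 − 0.5427 = 0.4573.

β ≈ 0.457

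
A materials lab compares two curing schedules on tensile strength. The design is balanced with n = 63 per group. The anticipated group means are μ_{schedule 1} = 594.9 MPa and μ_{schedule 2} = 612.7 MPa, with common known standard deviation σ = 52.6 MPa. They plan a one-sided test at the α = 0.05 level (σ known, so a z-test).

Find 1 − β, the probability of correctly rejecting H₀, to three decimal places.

Power ≈ 0.600

Standardized effect: d = |μ_{schedule 1} − μ_{schedule 2}| / σ = |594.9 − 612.7| / 52.6 = 0.3384
Noncentrality parameter: δ = d·√(n/2) = 0.3384 × √(63/2) = 1.8993
Critical value for a one-sided test at α = 0.05: z_α = 1.645.
Power = Φ(δ − 1.645) = Φ(0.254) = 0.6004.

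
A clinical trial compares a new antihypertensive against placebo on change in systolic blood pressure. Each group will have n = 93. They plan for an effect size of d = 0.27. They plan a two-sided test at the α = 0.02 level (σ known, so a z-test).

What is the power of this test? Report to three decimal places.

Power ≈ 0.314

Noncentrality parameter: λ = d·√(n/2) = 0.27 × √(93/2) = 1.8412
Two-sided α = 0.02 → critical value z_{0.01} = 2.326.
Power = Φ(λ − 2.326) + Φ(−λ − 2.326) = Φ(-0.485) + Φ(-4.168) = 0.3138 + 0.0000 = 0.3138.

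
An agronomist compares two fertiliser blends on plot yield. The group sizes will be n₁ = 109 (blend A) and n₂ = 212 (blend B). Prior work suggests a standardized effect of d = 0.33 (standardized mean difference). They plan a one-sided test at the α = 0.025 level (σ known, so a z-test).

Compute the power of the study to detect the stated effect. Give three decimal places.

Noncentrality parameter: δ = d / √(1/n₁ + 1/n₂) = 0.33 / √(1/109 + 1/212) = 2.7999
Critical value for a one-sided test at α = 0.025: z_α = 1.960.
Power = Φ(δ − 1.960) = Φ(0.840) = 0.7995.

Power ≈ 0.800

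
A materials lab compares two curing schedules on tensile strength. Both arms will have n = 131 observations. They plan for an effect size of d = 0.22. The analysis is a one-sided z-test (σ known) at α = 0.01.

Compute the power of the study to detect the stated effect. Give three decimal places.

Power ≈ 0.293

Noncentrality parameter: δ = d·√(n/2) = 0.22 × √(131/2) = 1.7805
One-sided α = 0.01 → critical value z_{0.01} = 2.326.
Power = Φ(δ − 2.326) = Φ(-0.546) = 0.2926.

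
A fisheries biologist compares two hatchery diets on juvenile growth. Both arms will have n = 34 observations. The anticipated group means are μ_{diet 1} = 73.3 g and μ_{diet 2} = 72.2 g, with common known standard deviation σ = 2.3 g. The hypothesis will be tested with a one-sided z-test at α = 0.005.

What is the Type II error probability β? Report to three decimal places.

Standardized effect: d = |μ_{diet 1} − μ_{diet 2}| / σ = |73.3 − 72.2| / 2.3 = 0.4783
Noncentrality parameter: δ = d·√(n/2) = 0.4783 × √(34/2) = 1.9719
Critical value for a one-sided test at α = 0.005: z_α = 2.576.
Power = P(Z > 2.576 − δ) = Φ(-0.604) = 0.2730.
Type II error: β = 1 − power = 1 − 0.2730 = 0.7270.

β ≈ 0.727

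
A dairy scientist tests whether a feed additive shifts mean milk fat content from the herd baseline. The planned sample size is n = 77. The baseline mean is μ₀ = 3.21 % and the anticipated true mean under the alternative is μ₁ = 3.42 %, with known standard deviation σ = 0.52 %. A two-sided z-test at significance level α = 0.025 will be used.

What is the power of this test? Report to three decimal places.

Power ≈ 0.904

Standardized effect: d = |μ₁ − μ₀| / σ = |3.42 − 3.21| / 0.52 = 0.4038
Noncentrality parameter: δ = d·√n = 0.4038 × √77 = 3.5437
Two-sided α = 0.025 → critical value z_{0.0125} = 2.241.
Power = Φ(δ − 2.241) + Φ(−δ − 2.241) = Φ(1.302) + Φ(-5.785) = 0.9036 + 0.0000 = 0.9036.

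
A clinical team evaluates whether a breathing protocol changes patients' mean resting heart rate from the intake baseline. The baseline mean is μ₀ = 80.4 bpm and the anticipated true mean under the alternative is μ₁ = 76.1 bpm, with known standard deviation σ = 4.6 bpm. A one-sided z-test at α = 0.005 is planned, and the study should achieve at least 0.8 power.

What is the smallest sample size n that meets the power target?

n = 14

Standardized effect: d = |μ₁ − μ₀| / σ = |76.1 − 80.4| / 4.6 = 0.9348
For power 0.8 need Φ(δ − z_{0.005}) = 0.8, so δ = z_{0.005} + z_{0.20} = 2.576 + 0.842 = 3.417.
δ = d·√n ⇒ n = (δ/d)² = (3.417 / 0.9348)² = 13.37.
Rounding up, n = 14.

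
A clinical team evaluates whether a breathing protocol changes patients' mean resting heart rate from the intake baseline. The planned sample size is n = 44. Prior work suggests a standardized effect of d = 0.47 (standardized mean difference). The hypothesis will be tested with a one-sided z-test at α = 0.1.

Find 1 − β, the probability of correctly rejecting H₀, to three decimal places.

Noncentrality parameter: δ = d·√n = 0.47 × √44 = 3.1176
One-sided α = 0.1 → critical value z_{0.1} = 1.282.
Power = P(Z > 1.282 − δ) = Φ(1.836) = 0.9668.

Power ≈ 0.967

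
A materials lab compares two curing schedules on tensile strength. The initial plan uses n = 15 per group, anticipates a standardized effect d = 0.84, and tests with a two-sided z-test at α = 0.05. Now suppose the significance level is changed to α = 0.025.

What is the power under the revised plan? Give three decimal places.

Power ≈ 0.524

δ = d·√(n/2) = 0.84 × √(15/2) = 2.3004 (unchanged). New critical value: z_{0.0125} = 2.241.
Revised power = Φ(δ − 2.241) + Φ(−δ − 2.241) = Φ(0.059) + Φ(-4.542) = 0.5235 + 0.0000 = 0.5235.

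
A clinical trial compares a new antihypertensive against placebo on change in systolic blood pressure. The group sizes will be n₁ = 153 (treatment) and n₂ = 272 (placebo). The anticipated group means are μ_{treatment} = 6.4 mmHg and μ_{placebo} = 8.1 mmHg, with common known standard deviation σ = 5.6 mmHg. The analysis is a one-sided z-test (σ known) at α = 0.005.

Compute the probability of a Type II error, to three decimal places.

β ≈ 0.334

Standardized effect: d = |μ_{treatment} − μ_{placebo}| / σ = |6.4 − 8.1| / 5.6 = 0.3036
Noncentrality parameter: δ = d / √(1/n₁ + 1/n₂) = 0.3036 / √(1/153 + 1/272) = 3.0040
Critical value for a one-sided test at α = 0.005: z_α = 2.576.
Power = P(Z > 2.576 − δ) = Φ(0.428) = 0.6657.
Type II error: β = 1 − power = 1 − 0.6657 = 0.3343.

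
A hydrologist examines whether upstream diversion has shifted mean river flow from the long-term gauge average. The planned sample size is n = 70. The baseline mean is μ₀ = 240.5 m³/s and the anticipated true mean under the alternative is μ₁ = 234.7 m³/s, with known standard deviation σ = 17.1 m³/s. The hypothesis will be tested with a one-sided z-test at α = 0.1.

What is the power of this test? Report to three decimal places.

Power ≈ 0.940

Standardized effect: d = |μ₁ − μ₀| / σ = |234.7 − 240.5| / 17.1 = 0.3392
Noncentrality parameter: δ = d·√n = 0.3392 × √70 = 2.8378
Critical value for a one-sided test at α = 0.1: z_α = 1.282.
Power = Φ(δ − 1.282) = Φ(1.556) = 0.9402.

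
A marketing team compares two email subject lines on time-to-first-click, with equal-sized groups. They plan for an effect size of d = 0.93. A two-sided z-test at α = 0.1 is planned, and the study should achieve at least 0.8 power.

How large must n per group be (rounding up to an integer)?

Set Φ(δ − 1.645) = 0.8; then δ − 1.645 = Φ⁻¹(0.8) = 0.842, giving δ = 2.486.
(Ignoring the negligible lower-tail rejection probability gives the usual closed-form inversion.)
δ = d·√(n/2) ⇒ n = 2(δ/d)² = 2 × (2.486 / 0.93)² = 14.30.
Round up to the next whole unit.

n = 15 per group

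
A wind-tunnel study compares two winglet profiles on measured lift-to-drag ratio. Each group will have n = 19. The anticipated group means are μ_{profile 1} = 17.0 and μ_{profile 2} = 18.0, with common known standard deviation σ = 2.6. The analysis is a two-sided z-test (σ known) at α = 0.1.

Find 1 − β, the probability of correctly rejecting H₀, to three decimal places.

Standardized effect: d = |μ_{profile 1} − μ_{profile 2}| / σ = |17.0 − 18.0| / 2.6 = 0.3846
Noncentrality parameter: δ = d·√(n/2) = 0.3846 × √(19/2) = 1.1855
Critical value for a two-sided test at α = 0.1: z_{α/2} = 1.645.
Power = Φ(δ − 1.645) + Φ(−δ − 1.645) = Φ(-0.459) + Φ(-2.830) = 0.3230 + 0.0023 = 0.3253.

Power ≈ 0.325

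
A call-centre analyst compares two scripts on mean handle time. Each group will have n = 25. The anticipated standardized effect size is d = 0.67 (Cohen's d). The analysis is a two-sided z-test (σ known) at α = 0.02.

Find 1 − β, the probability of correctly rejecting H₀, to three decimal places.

Power ≈ 0.517

Noncentrality parameter: δ = d·√(n/2) = 0.67 × √(25/2) = 2.3688
Critical value for a two-sided test at α = 0.02: z_{α/2} = 2.326.
Power = Φ(δ − 2.326) + Φ(−δ − 2.326) = Φ(0.042) + Φ(-4.695) = 0.5169 + 0.0000 = 0.5169.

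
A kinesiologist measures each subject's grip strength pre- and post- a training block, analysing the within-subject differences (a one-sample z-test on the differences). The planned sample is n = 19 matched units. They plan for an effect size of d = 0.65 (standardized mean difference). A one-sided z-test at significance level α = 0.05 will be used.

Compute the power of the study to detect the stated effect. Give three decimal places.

Power ≈ 0.883

Noncentrality parameter: δ = d·√n = 0.65 × √19 = 2.8333
Critical value for a one-sided test at α = 0.05: z_α = 1.645.
Power = Φ(δ − 1.645) = Φ(1.188) = 0.8827.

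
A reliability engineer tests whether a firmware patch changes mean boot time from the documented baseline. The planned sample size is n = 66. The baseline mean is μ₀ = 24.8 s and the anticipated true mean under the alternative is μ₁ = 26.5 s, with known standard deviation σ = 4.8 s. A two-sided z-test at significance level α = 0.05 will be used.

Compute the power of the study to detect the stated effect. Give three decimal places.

Power ≈ 0.821

Standardized effect: d = |μ₁ − μ₀| / σ = |26.5 − 24.8| / 4.8 = 0.3542
Noncentrality parameter: δ = d·√n = 0.3542 × √66 = 2.8773
Two-sided α = 0.05 → critical value z_{0.025} = 1.960.
Power = Φ(δ − 1.960) + Φ(−δ − 1.960) = Φ(0.917) + Φ(-4.837) = 0.8205 + 0.0000 = 0.8205.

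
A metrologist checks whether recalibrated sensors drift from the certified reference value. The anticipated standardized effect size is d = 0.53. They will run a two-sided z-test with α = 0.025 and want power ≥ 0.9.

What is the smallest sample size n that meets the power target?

Set Φ(δ − 2.241) = 0.9; then δ − 2.241 = Φ⁻¹(0.9) = 1.282, giving δ = 3.523.
(Ignoring the negligible lower-tail rejection probability gives the usual closed-form inversion.)
δ = d·√n ⇒ n = (δ/d)² = (3.523 / 0.53)² = 44.18.
Rounding up, n = 45.

n = 45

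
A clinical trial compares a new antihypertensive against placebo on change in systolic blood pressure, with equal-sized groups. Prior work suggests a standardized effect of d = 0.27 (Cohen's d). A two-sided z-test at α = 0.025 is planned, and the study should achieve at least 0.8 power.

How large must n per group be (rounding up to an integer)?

n = 261 per group

Set Φ(δ − 2.241) = 0.8; then δ − 2.241 = Φ⁻¹(0.8) = 0.842, giving δ = 3.083.
(For δ > 0 the lower-tail rejection region contributes negligibly to power, so the one-term inversion is standard.)
δ = d·√(n/2) ⇒ n = 2(δ/d)² = 2 × (3.083 / 0.27)² = 260.77.
Round up to the next whole unit.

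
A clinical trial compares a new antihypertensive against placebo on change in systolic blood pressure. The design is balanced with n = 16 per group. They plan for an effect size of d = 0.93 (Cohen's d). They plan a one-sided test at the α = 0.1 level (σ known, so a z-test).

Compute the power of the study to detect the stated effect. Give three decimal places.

Power ≈ 0.911

Noncentrality parameter: δ = d·√(n/2) = 0.93 × √(16/2) = 2.6304
One-sided α = 0.1 → critical value z_{0.1} = 1.282.
Power = Φ(δ − 1.282) = Φ(1.349) = 0.9113.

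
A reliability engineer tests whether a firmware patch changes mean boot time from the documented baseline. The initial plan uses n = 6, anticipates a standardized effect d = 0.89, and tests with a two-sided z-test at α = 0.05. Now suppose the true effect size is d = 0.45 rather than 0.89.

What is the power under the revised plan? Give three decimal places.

With d = 0.45: δ = d·√n = 0.45 × √6 = 1.1023. Critical value z_{0.025} = 1.960.
Revised power = Φ(δ − 1.960) + Φ(−δ − 1.960) = Φ(-0.858) + Φ(-3.062) = 0.1955 + 0.0011 = 0.1966.

Power ≈ 0.197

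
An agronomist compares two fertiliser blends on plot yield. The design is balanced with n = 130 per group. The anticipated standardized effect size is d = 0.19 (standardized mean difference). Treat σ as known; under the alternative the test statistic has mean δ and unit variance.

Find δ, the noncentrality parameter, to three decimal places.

The noncentrality parameter scales effect size by the design's sample-size factor: δ = d·√(n/2) = 0.19 × √(130/2) = 1.5318

δ ≈ 1.532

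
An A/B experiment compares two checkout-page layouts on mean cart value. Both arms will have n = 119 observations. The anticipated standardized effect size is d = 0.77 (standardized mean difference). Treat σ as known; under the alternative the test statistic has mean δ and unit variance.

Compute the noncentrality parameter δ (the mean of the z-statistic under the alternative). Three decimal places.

δ ≈ 5.939

The noncentrality parameter scales effect size by the design's sample-size factor: δ = d·√(n/2) = 0.77 × √(119/2) = 5.9395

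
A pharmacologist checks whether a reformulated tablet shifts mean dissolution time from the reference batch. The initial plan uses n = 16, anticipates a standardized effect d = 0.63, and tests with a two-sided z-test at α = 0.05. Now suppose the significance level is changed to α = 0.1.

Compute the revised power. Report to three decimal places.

δ = d·√n = 0.63 × √16 = 2.5200 (unchanged). New critical value: z_{0.05} = 1.645.
Revised power = Φ(δ − 1.645) + Φ(−δ − 1.645) = Φ(0.875) + Φ(-4.165) = 0.8093 + 0.0000 = 0.8093.

Power ≈ 0.809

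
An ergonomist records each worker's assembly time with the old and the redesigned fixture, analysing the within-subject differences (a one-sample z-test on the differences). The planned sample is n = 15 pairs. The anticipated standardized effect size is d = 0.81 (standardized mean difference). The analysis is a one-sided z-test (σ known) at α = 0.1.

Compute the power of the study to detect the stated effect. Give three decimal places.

Power ≈ 0.968

Noncentrality parameter: δ = d·√n = 0.81 × √15 = 3.1371
One-sided α = 0.1 → critical value z_{0.1} = 1.282.
Power = Φ(δ − 1.282) = Φ(1.856) = 0.9682.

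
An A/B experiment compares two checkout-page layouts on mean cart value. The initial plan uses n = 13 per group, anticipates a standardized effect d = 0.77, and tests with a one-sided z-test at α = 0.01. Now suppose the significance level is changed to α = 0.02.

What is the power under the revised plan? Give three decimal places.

δ = d·√(n/2) = 0.77 × √(13/2) = 1.9631 (unchanged). New critical value: z_{0.02} = 2.054.
Revised power = Φ(δ − 2.054) = Φ(-0.091) = 0.4639.

Power ≈ 0.464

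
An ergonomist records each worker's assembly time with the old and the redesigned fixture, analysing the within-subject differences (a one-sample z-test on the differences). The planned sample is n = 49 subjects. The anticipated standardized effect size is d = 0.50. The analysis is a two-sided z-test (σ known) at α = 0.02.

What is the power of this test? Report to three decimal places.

Power ≈ 0.880

Noncentrality parameter: δ = d·√n = 0.50 × √49 = 3.5000
Critical value for a two-sided test at α = 0.02: z_{α/2} = 2.326.
Power = Φ(δ − 2.326) + Φ(−δ − 2.326) = Φ(1.174) + Φ(-5.826) = 0.8797 + 0.0000 = 0.8797.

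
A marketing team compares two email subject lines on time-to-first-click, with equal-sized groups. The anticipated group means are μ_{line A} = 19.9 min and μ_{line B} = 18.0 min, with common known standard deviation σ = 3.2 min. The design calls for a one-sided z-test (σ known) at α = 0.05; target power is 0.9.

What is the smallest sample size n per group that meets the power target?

n = 49 per group

Standardized effect: d = |μ_{line A} − μ_{line B}| / σ = |19.9 − 18.0| / 3.2 = 0.5937
For power 0.9 need Φ(δ − z_{0.05}) = 0.9, so δ = z_{0.05} + z_{0.10} = 1.645 + 1.282 = 2.926.
δ = d·√(n/2) ⇒ n = 2(δ/d)² = 2 × (2.926 / 0.5937)² = 48.58.
Rounding up, n = 49 per group.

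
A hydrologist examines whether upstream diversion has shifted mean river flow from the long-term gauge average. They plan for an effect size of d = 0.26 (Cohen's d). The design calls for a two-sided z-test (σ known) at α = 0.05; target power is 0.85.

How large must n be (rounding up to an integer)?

For power 0.85 need Φ(δ − z_{0.025}) = 0.85, so δ = z_{0.025} + z_{0.15} = 1.960 + 1.036 = 2.996.
(For δ > 0 the lower-tail rejection region contributes negligibly to power, so the one-term inversion is standard.)
δ = d·√n ⇒ n = (δ/d)² = (2.996 / 0.26)² = 132.82.
Rounding up, n = 133.

n = 133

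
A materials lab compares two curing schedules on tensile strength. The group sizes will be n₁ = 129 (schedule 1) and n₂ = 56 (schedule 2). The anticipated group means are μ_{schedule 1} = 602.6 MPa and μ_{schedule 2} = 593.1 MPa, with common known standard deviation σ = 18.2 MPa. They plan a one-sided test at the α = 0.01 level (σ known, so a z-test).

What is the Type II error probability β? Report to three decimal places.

Standardized effect: d = |μ_{schedule 1} − μ_{schedule 2}| / σ = |602.6 − 593.1| / 18.2 = 0.5220
Noncentrality parameter: δ = d / √(1/n₁ + 1/n₂) = 0.5220 / √(1/129 + 1/56) = 3.2618
Critical value for a one-sided test at α = 0.01: z_α = 2.326.
Power = P(Z > 2.326 − δ) = Φ(0.935) = 0.8252.
Type II error: β = 1 − power = 1 − 0.8252 = 0.1748.

β ≈ 0.175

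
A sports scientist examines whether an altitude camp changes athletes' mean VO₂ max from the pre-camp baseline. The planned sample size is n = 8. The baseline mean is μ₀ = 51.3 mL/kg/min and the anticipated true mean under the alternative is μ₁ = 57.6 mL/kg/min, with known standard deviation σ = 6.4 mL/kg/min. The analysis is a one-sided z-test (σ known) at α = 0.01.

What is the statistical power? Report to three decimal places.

Standardized effect: d = |μ₁ − μ₀| / σ = |57.6 − 51.3| / 6.4 = 0.9844
Noncentrality parameter: δ = d·√n = 0.9844 × √8 = 2.7842
One-sided α = 0.01 → critical value z_{0.01} = 2.326.
Power = Φ(δ − 2.326) = Φ(0.458) = 0.6765.

Power ≈ 0.676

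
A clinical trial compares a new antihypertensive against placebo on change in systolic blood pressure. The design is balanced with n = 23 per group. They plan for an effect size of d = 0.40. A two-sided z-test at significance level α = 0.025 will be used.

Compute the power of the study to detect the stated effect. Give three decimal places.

Power ≈ 0.188

Noncentrality parameter: δ = d·√(n/2) = 0.40 × √(23/2) = 1.3565
Critical value for a two-sided test at α = 0.025: z_{α/2} = 2.241.
Power = Φ(δ − 2.241) + Φ(−δ − 2.241) = Φ(-0.885) + Φ(-3.598) = 0.1881 + 0.0002 = 0.1883.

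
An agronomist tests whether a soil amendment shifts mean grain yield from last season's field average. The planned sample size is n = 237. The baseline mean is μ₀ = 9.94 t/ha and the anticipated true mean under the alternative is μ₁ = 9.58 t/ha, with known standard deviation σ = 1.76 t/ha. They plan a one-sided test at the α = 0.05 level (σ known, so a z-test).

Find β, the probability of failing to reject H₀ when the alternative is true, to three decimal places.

Standardized effect: d = |μ₁ − μ₀| / σ = |9.58 − 9.94| / 1.76 = 0.2045
Noncentrality parameter: δ = d·√n = 0.2045 × √237 = 3.1489
Critical value for a one-sided test at α = 0.05: z_α = 1.645.
Power = Φ(δ − 1.645) = Φ(1.504) = 0.9337.
Type II error: β = 1 − power = 1 − 0.9337 = 0.0663.

β ≈ 0.066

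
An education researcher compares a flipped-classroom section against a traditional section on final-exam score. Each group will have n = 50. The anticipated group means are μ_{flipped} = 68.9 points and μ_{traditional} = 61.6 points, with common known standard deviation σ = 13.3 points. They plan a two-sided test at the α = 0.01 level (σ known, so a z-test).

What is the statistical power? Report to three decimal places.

Standardized effect: d = |μ_{flipped} − μ_{traditional}| / σ = |68.9 − 61.6| / 13.3 = 0.5489
Noncentrality parameter: δ = d·√(n/2) = 0.5489 × √(50/2) = 2.7444
Critical value for a two-sided test at α = 0.01: z_{α/2} = 2.576.
Power = Φ(δ − 2.576) + Φ(−δ − 2.576) = Φ(0.169) + Φ(-5.320) = 0.5669 + 0.0000 = 0.5669.

Power ≈ 0.567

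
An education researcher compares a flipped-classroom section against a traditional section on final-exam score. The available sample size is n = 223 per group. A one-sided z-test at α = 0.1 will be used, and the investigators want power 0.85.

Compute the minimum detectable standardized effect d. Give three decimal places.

Need Φ(δ − 1.282) = 0.85, so δ = 1.282 + 1.036 = 2.318.
δ = d·√(n/2) ⇒ d = δ/√(n/2) = 2.318/√(223/2) = 0.2195.

d ≈ 0.220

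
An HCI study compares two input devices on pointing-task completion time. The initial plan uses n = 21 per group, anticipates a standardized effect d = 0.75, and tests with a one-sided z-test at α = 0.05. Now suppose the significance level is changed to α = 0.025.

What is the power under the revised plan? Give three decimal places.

Power ≈ 0.681

δ = d·√(n/2) = 0.75 × √(21/2) = 2.4303 (unchanged). New critical value: z_{0.025} = 1.960.
Revised power = P(Z > 1.960 − δ) = Φ(0.470) = 0.6809.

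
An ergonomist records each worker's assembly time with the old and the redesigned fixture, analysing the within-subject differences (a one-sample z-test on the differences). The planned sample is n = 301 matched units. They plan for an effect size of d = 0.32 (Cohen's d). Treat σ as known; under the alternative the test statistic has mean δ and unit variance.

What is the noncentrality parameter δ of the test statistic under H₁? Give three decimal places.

The noncentrality parameter scales effect size by the design's sample-size factor: δ = d·√n = 0.32 × √301 = 5.5518

δ ≈ 5.552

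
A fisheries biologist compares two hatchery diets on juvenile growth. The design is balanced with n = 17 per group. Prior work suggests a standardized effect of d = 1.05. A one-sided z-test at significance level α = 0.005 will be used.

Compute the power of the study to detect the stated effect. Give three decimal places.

Noncentrality parameter: δ = d·√(n/2) = 1.05 × √(17/2) = 3.0612
One-sided α = 0.005 → critical value z_{0.005} = 2.576.
Power = Φ(δ − 2.576) = Φ(0.485) = 0.6863.

Power ≈ 0.686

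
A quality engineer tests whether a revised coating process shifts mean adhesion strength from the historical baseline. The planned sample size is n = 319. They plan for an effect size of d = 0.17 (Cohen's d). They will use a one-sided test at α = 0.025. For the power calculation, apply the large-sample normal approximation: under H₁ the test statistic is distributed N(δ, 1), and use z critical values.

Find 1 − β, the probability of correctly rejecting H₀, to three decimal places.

Noncentrality parameter: δ = d·√n = 0.17 × √319 = 3.0363
Critical value for a one-sided test at α = 0.025: z_α = 1.960.
Power = Φ(δ − 1.960) = Φ(1.076) = 0.8591.

Power ≈ 0.859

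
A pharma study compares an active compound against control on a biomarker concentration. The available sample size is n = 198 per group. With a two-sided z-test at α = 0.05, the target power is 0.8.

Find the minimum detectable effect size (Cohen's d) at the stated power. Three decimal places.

Need Φ(δ − 1.960) = 0.8, so δ = 1.960 + 0.842 = 2.802.
(Lower-tail contribution to power is negligible for δ > 0.)
δ = d·√(n/2) ⇒ d = δ/√(n/2) = 2.802/√(198/2) = 0.2816.

d ≈ 0.282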